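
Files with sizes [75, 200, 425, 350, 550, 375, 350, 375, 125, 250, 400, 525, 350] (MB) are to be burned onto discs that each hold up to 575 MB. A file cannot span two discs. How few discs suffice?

Total = 550 + 525 + 425 + 400 + 375 + 375 + 350 + 350 + 350 + 250 + 200 + 125 + 75 = 4350 MB.
Lower bound: ⌈4350/575⌉ = 8 discs.
Also, 9 files each exceed 575/2 MB, and no two of those can share a disc, so at least 9 discs are needed.
A packing using 10 discs:
  disc 1: 550 = 550
  disc 2: 525 = 525
  disc 3: 425 + 125 = 550
  disc 4: 400 + 75 = 475
  disc 5: 375 + 200 = 575
  disc 6: 375 = 375
  disc 7: 350 = 350
  disc 8: 350 = 350
  disc 9: 350 = 350
  disc 10: 250 = 250
No arrangement into 9 discs stays within capacity, so 10 is optimal.

10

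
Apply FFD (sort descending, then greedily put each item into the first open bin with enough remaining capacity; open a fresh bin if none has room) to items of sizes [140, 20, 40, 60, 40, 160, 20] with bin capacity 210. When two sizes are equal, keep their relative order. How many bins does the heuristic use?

Sorted descending: 160, 140, 60, 40, 40, 20, 20.
  160 → bin 1 (new)  [load 160/210]
  140 → bin 2 (new)  [load 140/210]
  60 → bin 2  [load 200/210]
  40 → bin 1  [load 200/210]
  40 → bin 3 (new)  [load 40/210]
  20 → bin 3  [load 60/210]
  20 → bin 3  [load 80/210]
3 bins opened.

3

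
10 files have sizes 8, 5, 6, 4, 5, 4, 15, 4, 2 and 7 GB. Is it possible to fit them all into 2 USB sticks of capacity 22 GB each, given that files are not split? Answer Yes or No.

No

Total = 60 GB; ⌈60/22⌉ = 3.
At least 3 USB sticks are required, but only 2 are allowed.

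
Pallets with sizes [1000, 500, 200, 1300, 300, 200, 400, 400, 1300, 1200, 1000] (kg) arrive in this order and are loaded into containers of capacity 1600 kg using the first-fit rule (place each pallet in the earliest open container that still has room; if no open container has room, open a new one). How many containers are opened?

  1000 → container 1 (new)  [load 1000/1600]
  500 → container 1  [load 1500/1600]
  200 → container 2 (new)  [load 200/1600]
  1300 → container 2  [load 1500/1600]
  300 → container 3 (new)  [load 300/1600]
  200 → container 3  [load 500/1600]
  400 → container 3  [load 900/1600]
  400 → container 3  [load 1300/1600]
  1300 → container 4 (new)  [load 1300/1600]
  1200 → container 5 (new)  [load 1200/1600]
  1000 → container 6 (new)  [load 1000/1600]
6 containers opened.

6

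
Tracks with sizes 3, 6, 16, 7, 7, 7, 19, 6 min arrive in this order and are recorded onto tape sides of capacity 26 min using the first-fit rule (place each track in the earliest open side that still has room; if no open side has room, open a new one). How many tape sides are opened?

  3 → side 1 (new)  [load 3/26]
  6 → side 1  [load 9/26]
  16 → side 1  [load 25/26]
  7 → side 2 (new)  [load 7/26]
  7 → side 2  [load 14/26]
  7 → side 2  [load 21/26]
  19 → side 3 (new)  [load 19/26]
  6 → side 3  [load 25/26]
3 tape sides opened.

3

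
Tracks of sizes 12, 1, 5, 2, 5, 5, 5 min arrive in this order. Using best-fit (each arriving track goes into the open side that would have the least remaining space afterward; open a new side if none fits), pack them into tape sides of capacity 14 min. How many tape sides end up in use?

3

  12 → side 1 (new)  [load 12/14]
  1 → side 1  [load 13/14]
  5 → side 2 (new)  [load 5/14]
  2 → side 2  [load 7/14]
  5 → side 2  [load 12/14]
  5 → side 3 (new)  [load 5/14]
  5 → side 3  [load 10/14]
3 tape sides opened.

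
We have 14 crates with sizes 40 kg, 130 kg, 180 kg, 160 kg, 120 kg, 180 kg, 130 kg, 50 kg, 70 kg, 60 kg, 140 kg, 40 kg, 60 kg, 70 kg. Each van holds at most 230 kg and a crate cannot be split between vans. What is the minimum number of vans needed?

7

Total = 180 + 180 + 160 + 140 + 130 + 130 + 120 + 70 + 70 + 60 + 60 + 50 + 40 + 40 = 1430 kg.
Lower bound: ⌈1430/230⌉ = 7 vans.
A packing using 7 vans:
  van 1: 180 + 50 = 230
  van 2: 180 + 40 = 220
  van 3: 160 + 70 = 230
  van 4: 140 + 70 = 210
  van 5: 130 + 60 + 40 = 230
  van 6: 130 + 60 = 190
  van 7: 120 = 120
This matches the lower bound, so 7 is optimal.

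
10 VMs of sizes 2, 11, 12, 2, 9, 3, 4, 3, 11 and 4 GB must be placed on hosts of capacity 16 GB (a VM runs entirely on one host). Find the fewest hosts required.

4

Total = 12 + 11 + 11 + 9 + 4 + 4 + 3 + 3 + 2 + 2 = 61 GB.
Lower bound: ⌈61/16⌉ = 4 hosts.
A packing using 4 hosts:
  host 1: 12 + 4 = 16
  host 2: 11 + 4 = 15
  host 3: 11 + 3 + 2 = 16
  host 4: 9 + 3 + 2 = 14
This matches the lower bound, so 4 is optimal.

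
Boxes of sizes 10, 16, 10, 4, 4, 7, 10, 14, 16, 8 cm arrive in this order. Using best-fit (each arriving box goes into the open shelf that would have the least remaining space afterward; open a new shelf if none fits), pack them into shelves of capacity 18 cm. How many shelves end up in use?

6

  10 → shelf 1 (new)  [load 10/18]
  16 → shelf 2 (new)  [load 16/18]
  10 → shelf 3 (new)  [load 10/18]
  4 → shelf 1  [load 14/18]
  4 → shelf 1  [load 18/18]
  7 → shelf 3  [load 17/18]
  10 → shelf 4 (new)  [load 10/18]
  14 → shelf 5 (new)  [load 14/18]
  16 → shelf 6 (new)  [load 16/18]
  8 → shelf 4  [load 18/18]
6 shelves opened.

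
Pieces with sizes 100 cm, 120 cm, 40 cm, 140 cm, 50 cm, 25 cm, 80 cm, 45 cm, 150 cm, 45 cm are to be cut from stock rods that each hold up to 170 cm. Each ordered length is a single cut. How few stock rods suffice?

5

Total = 150 + 140 + 120 + 100 + 80 + 50 + 45 + 45 + 40 + 25 = 795 cm.
Lower bound: ⌈795/170⌉ = 5 stock rods.
A packing using 5 stock rods:
  stock rod 1: 150 = 150
  stock rod 2: 140 + 25 = 165
  stock rod 3: 120 + 50 = 170
  stock rod 4: 100 + 45 = 145
  stock rod 5: 80 + 45 + 40 = 165
This matches the lower bound, so 5 is optimal.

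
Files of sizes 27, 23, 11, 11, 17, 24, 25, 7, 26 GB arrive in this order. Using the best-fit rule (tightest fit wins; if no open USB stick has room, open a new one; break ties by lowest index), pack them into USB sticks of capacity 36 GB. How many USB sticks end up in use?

  27 → USB stick 1 (new)  [load 27/36]
  23 → USB stick 2 (new)  [load 23/36]
  11 → USB stick 2  [load 34/36]
  11 → USB stick 3 (new)  [load 11/36]
  17 → USB stick 3  [load 28/36]
  24 → USB stick 4 (new)  [load 24/36]
  25 → USB stick 5 (new)  [load 25/36]
  7 → USB stick 3  [load 35/36]
  26 → USB stick 6 (new)  [load 26/36]
6 USB sticks opened.

6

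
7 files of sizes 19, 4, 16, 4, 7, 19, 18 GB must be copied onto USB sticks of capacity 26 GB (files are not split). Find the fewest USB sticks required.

4

Total = 19 + 19 + 18 + 16 + 7 + 4 + 4 = 87 GB.
Lower bound: ⌈87/26⌉ = 4 USB sticks.
A packing using 4 USB sticks:
  USB stick 1: 19 + 7 = 26
  USB stick 2: 19 + 4 = 23
  USB stick 3: 18 + 4 = 22
  USB stick 4: 16 = 16
This matches the lower bound, so 4 is optimal.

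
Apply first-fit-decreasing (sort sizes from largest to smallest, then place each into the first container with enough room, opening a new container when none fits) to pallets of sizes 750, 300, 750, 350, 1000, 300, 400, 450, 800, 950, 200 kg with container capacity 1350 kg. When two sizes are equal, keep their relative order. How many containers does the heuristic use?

Sorted descending: 1000, 950, 800, 750, 750, 450, 400, 350, 300, 300, 200.
  1000 → container 1 (new)  [load 1000/1350]
  950 → container 2 (new)  [load 950/1350]
  800 → container 3 (new)  [load 800/1350]
  750 → container 4 (new)  [load 750/1350]
  750 → container 5 (new)  [load 750/1350]
  450 → container 3  [load 1250/1350]
  400 → container 2  [load 1350/1350]
  350 → container 1  [load 1350/1350]
  300 → container 4  [load 1050/1350]
  300 → container 4  [load 1350/1350]
  200 → container 5  [load 950/1350]
5 containers opened.

5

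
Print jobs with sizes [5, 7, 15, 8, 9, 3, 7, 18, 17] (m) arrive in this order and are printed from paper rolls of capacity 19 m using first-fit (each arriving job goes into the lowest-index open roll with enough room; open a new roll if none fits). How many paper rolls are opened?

6

  5 → roll 1 (new)  [load 5/19]
  7 → roll 1  [load 12/19]
  15 → roll 2 (new)  [load 15/19]
  8 → roll 3 (new)  [load 8/19]
  9 → roll 3  [load 17/19]
  3 → roll 1  [load 15/19]
  7 → roll 4 (new)  [load 7/19]
  18 → roll 5 (new)  [load 18/19]
  17 → roll 6 (new)  [load 17/19]
6 paper rolls opened.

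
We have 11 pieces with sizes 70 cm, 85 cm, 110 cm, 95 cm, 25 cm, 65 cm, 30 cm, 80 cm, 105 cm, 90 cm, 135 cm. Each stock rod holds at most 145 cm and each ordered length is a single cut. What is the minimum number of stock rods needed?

8

Total = 135 + 110 + 105 + 95 + 90 + 85 + 80 + 70 + 65 + 30 + 25 = 890 cm.
Lower bound: ⌈890/145⌉ = 7 stock rods.
A packing using 8 stock rods:
  stock rod 1: 135 = 135
  stock rod 2: 110 + 30 = 140
  stock rod 3: 105 + 25 = 130
  stock rod 4: 95 = 95
  stock rod 5: 90 = 90
  stock rod 6: 85 = 85
  stock rod 7: 80 + 65 = 145
  stock rod 8: 70 = 70
No arrangement into 7 stock rods stays within capacity, so 8 is optimal.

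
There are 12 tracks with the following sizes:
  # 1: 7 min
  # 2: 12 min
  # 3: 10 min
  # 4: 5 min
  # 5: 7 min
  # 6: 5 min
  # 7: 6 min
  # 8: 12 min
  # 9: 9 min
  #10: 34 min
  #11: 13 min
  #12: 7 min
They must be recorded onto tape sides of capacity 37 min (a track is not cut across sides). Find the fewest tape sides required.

4

Total = 34 + 13 + 12 + 12 + 10 + 9 + 7 + 7 + 7 + 6 + 5 + 5 = 127 min.
Lower bound: ⌈127/37⌉ = 4 tape sides.
A packing using 4 tape sides:
  side 1: 34 = 34
  side 2: 13 + 12 + 12 = 37
  side 3: 10 + 9 + 7 + 7 = 33
  side 4: 7 + 6 + 5 + 5 = 23
This matches the lower bound, so 4 is optimal.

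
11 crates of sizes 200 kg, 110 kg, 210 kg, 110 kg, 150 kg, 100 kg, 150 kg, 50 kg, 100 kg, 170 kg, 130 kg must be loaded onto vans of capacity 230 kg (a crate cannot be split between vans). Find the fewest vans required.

Total = 210 + 200 + 170 + 150 + 150 + 130 + 110 + 110 + 100 + 100 + 50 = 1480 kg.
Lower bound: ⌈1480/230⌉ = 7 vans.
A packing using 8 vans:
  van 1: 210 = 210
  van 2: 200 = 200
  van 3: 170 + 50 = 220
  van 4: 150 = 150
  van 5: 150 = 150
  van 6: 130 + 100 = 230
  van 7: 110 + 110 = 220
  van 8: 100 = 100
No arrangement into 7 vans stays within capacity, so 8 is optimal.

8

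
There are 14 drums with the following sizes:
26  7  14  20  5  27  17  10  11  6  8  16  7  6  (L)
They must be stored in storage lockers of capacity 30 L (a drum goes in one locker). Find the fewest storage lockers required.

7

Total = 27 + 26 + 20 + 17 + 16 + 14 + 11 + 10 + 8 + 7 + 7 + 6 + 6 + 5 = 180 L.
Lower bound: ⌈180/30⌉ = 6 storage lockers.
A packing using 7 storage lockers:
  locker 1: 27 = 27
  locker 2: 26 = 26
  locker 3: 20 + 10 = 30
  locker 4: 17 + 11 = 28
  locker 5: 16 + 14 = 30
  locker 6: 8 + 7 + 7 + 6 = 28
  locker 7: 6 + 5 = 11
No arrangement into 6 storage lockers stays within capacity, so 7 is optimal.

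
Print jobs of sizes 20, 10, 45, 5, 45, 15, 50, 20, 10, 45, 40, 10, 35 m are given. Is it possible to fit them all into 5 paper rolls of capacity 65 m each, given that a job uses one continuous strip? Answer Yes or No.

Total = 350 m; ⌈350/65⌉ = 6.
At least 6 paper rolls are required, but only 5 are allowed.

No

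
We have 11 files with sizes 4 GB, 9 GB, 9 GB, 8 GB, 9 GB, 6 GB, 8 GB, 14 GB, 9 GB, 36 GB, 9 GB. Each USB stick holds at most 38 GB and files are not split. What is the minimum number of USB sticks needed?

4

Total = 36 + 14 + 9 + 9 + 9 + 9 + 9 + 8 + 8 + 6 + 4 = 121 GB.
Lower bound: ⌈121/38⌉ = 4 USB sticks.
A packing using 4 USB sticks:
  USB stick 1: 36 = 36
  USB stick 2: 14 + 9 + 9 + 6 = 38
  USB stick 3: 9 + 9 + 9 + 8 = 35
  USB stick 4: 8 + 4 = 12
This matches the lower bound, so 4 is optimal.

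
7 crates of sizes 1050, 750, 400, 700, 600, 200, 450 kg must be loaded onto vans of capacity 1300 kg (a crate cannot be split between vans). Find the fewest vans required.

4

Total = 1050 + 750 + 700 + 600 + 450 + 400 + 200 = 4150 kg.
Lower bound: ⌈4150/1300⌉ = 4 vans.
A packing using 4 vans:
  van 1: 1050 + 200 = 1250
  van 2: 750 + 450 = 1200
  van 3: 700 + 600 = 1300
  van 4: 400 = 400
This matches the lower bound, so 4 is optimal.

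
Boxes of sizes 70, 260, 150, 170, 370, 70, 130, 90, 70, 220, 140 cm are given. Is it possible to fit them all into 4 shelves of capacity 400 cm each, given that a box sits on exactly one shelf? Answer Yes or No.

Total = 1740 cm; ⌈1740/400⌉ = 5.
At least 5 shelves are required, but only 4 are allowed.

No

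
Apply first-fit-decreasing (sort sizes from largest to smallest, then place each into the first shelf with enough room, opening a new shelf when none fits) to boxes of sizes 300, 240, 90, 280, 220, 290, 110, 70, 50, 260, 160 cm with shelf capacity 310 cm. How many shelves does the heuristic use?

Sorted descending: 300, 290, 280, 260, 240, 220, 160, 110, 90, 70, 50.
  300 → shelf 1 (new)  [load 300/310]
  290 → shelf 2 (new)  [load 290/310]
  280 → shelf 3 (new)  [load 280/310]
  260 → shelf 4 (new)  [load 260/310]
  240 → shelf 5 (new)  [load 240/310]
  220 → shelf 6 (new)  [load 220/310]
  160 → shelf 7 (new)  [load 160/310]
  110 → shelf 7  [load 270/310]
  90 → shelf 6  [load 310/310]
  70 → shelf 5  [load 310/310]
  50 → shelf 4  [load 310/310]
7 shelves opened.

7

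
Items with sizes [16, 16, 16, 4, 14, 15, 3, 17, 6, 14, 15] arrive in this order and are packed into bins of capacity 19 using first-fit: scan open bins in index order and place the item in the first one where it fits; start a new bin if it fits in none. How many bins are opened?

9

  16 → bin 1 (new)  [load 16/19]
  16 → bin 2 (new)  [load 16/19]
  16 → bin 3 (new)  [load 16/19]
  4 → bin 4 (new)  [load 4/19]
  14 → bin 4  [load 18/19]
  15 → bin 5 (new)  [load 15/19]
  3 → bin 1  [load 19/19]
  17 → bin 6 (new)  [load 17/19]
  6 → bin 7 (new)  [load 6/19]
  14 → bin 8 (new)  [load 14/19]
  15 → bin 9 (new)  [load 15/19]
9 bins opened.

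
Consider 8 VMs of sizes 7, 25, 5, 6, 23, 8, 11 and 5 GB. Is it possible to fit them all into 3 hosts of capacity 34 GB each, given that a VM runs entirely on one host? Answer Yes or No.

A valid assignment using 3 hosts:
  host 1: 25 + 8 = 33
  host 2: 23 + 11 = 34
  host 3: 7 + 6 + 5 + 5 = 23
Every load is within 34 GB, so 3 hosts suffice.

Yes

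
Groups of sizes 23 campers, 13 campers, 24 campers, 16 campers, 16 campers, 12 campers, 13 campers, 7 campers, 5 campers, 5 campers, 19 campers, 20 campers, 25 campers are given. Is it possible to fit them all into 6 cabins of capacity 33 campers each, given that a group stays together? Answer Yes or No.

Total = 198 campers; ⌈198/33⌉ = 6.
The bound of 6 does not rule out 6, but exhaustive search shows no assignment into 6 cabins of capacity 33 campers exists — the minimum is 7.

No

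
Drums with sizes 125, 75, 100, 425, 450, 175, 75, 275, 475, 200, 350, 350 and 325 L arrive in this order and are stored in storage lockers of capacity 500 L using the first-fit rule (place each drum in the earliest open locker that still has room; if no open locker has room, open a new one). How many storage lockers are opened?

8

  125 → locker 1 (new)  [load 125/500]
  75 → locker 1  [load 200/500]
  100 → locker 1  [load 300/500]
  425 → locker 2 (new)  [load 425/500]
  450 → locker 3 (new)  [load 450/500]
  175 → locker 1  [load 475/500]
  75 → locker 2  [load 500/500]
  275 → locker 4 (new)  [load 275/500]
  475 → locker 5 (new)  [load 475/500]
  200 → locker 4  [load 475/500]
  350 → locker 6 (new)  [load 350/500]
  350 → locker 7 (new)  [load 350/500]
  325 → locker 8 (new)  [load 325/500]
8 storage lockers opened.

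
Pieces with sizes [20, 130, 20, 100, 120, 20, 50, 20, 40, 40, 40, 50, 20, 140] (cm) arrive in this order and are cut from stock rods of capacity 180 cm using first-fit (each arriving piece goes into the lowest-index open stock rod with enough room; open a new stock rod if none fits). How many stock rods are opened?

5

  20 → stock rod 1 (new)  [load 20/180]
  130 → stock rod 1  [load 150/180]
  20 → stock rod 1  [load 170/180]
  100 → stock rod 2 (new)  [load 100/180]
  120 → stock rod 3 (new)  [load 120/180]
  20 → stock rod 2  [load 120/180]
  50 → stock rod 2  [load 170/180]
  20 → stock rod 3  [load 140/180]
  40 → stock rod 3  [load 180/180]
  40 → stock rod 4 (new)  [load 40/180]
  40 → stock rod 4  [load 80/180]
  50 → stock rod 4  [load 130/180]
  20 → stock rod 4  [load 150/180]
  140 → stock rod 5 (new)  [load 140/180]
5 stock rods opened.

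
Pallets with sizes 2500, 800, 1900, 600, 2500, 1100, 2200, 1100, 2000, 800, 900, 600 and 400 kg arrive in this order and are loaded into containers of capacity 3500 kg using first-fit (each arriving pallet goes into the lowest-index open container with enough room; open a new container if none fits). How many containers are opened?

6

  2500 → container 1 (new)  [load 2500/3500]
  800 → container 1  [load 3300/3500]
  1900 → container 2 (new)  [load 1900/3500]
  600 → container 2  [load 2500/3500]
  2500 → container 3 (new)  [load 2500/3500]
  1100 → container 4 (new)  [load 1100/3500]
  2200 → container 4  [load 3300/3500]
  1100 → container 5 (new)  [load 1100/3500]
  2000 → container 5  [load 3100/3500]
  800 → container 2  [load 3300/3500]
  900 → container 3  [load 3400/3500]
  600 → container 6 (new)  [load 600/3500]
  400 → container 5  [load 3500/3500]
6 containers opened.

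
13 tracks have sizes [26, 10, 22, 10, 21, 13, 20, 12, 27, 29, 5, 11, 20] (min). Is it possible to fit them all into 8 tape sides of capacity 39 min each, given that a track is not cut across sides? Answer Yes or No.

A valid assignment using 7 tape sides:
  side 1: 29 + 10 = 39
  side 2: 27 + 12 = 39
  side 3: 26 + 13 = 39
  side 4: 22 + 11 + 5 = 38
  side 5: 21 + 10 = 31
  side 6: 20 = 20
  side 7: 20 = 20
That uses only 7 ≤ 8, so 8 tape sides are enough.

Yes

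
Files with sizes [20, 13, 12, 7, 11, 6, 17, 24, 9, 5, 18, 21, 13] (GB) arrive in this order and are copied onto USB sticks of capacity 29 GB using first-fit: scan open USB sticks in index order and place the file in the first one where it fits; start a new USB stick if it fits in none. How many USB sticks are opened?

8

  20 → USB stick 1 (new)  [load 20/29]
  13 → USB stick 2 (new)  [load 13/29]
  12 → USB stick 2  [load 25/29]
  7 → USB stick 1  [load 27/29]
  11 → USB stick 3 (new)  [load 11/29]
  6 → USB stick 3  [load 17/29]
  17 → USB stick 4 (new)  [load 17/29]
  24 → USB stick 5 (new)  [load 24/29]
  9 → USB stick 3  [load 26/29]
  5 → USB stick 4  [load 22/29]
  18 → USB stick 6 (new)  [load 18/29]
  21 → USB stick 7 (new)  [load 21/29]
  13 → USB stick 8 (new)  [load 13/29]
8 USB sticks opened.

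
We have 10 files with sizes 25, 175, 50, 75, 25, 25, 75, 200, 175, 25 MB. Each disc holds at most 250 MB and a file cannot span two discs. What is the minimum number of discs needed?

Total = 200 + 175 + 175 + 75 + 75 + 50 + 25 + 25 + 25 + 25 = 850 MB.
Lower bound: ⌈850/250⌉ = 4 discs.
A packing using 4 discs:
  disc 1: 200 + 50 = 250
  disc 2: 175 + 75 = 250
  disc 3: 175 + 75 = 250
  disc 4: 25 + 25 + 25 + 25 = 100
This matches the lower bound, so 4 is optimal.

4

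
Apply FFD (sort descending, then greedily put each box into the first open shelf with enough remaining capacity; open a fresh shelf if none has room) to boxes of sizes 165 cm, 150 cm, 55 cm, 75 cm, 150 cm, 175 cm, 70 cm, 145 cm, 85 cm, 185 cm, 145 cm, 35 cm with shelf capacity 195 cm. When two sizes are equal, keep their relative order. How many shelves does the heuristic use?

9

Sorted descending: 185, 175, 165, 150, 150, 145, 145, 85, 75, 70, 55, 35.
  185 → shelf 1 (new)  [load 185/195]
  175 → shelf 2 (new)  [load 175/195]
  165 → shelf 3 (new)  [load 165/195]
  150 → shelf 4 (new)  [load 150/195]
  150 → shelf 5 (new)  [load 150/195]
  145 → shelf 6 (new)  [load 145/195]
  145 → shelf 7 (new)  [load 145/195]
  85 → shelf 8 (new)  [load 85/195]
  75 → shelf 8  [load 160/195]
  70 → shelf 9 (new)  [load 70/195]
  55 → shelf 9  [load 125/195]
  35 → shelf 4  [load 185/195]
9 shelves opened.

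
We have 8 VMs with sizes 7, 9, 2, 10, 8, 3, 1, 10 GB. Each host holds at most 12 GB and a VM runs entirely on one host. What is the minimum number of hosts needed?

Total = 10 + 10 + 9 + 8 + 7 + 3 + 2 + 1 = 50 GB.
Lower bound: ⌈50/12⌉ = 5 hosts.
A packing using 5 hosts:
  host 1: 10 + 2 = 12
  host 2: 10 + 1 = 11
  host 3: 9 + 3 = 12
  host 4: 8 = 8
  host 5: 7 = 7
This matches the lower bound, so 5 is optimal.

5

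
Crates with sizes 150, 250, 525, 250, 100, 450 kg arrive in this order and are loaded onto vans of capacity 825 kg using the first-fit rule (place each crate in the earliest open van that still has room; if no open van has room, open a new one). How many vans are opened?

3

  150 → van 1 (new)  [load 150/825]
  250 → van 1  [load 400/825]
  525 → van 2 (new)  [load 525/825]
  250 → van 1  [load 650/825]
  100 → van 1  [load 750/825]
  450 → van 3 (new)  [load 450/825]
3 vans opened.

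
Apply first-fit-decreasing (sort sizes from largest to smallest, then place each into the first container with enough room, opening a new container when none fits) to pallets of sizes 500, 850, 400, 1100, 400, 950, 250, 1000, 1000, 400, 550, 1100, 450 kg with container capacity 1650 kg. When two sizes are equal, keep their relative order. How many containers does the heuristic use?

Sorted descending: 1100, 1100, 1000, 1000, 950, 850, 550, 500, 450, 400, 400, 400, 250.
  1100 → container 1 (new)  [load 1100/1650]
  1100 → container 2 (new)  [load 1100/1650]
  1000 → container 3 (new)  [load 1000/1650]
  1000 → container 4 (new)  [load 1000/1650]
  950 → container 5 (new)  [load 950/1650]
  850 → container 6 (new)  [load 850/1650]
  550 → container 1  [load 1650/1650]
  500 → container 2  [load 1600/1650]
  450 → container 3  [load 1450/1650]
  400 → container 4  [load 1400/1650]
  400 → container 5  [load 1350/1650]
  400 → container 6  [load 1250/1650]
  250 → container 4  [load 1650/1650]
6 containers opened.

6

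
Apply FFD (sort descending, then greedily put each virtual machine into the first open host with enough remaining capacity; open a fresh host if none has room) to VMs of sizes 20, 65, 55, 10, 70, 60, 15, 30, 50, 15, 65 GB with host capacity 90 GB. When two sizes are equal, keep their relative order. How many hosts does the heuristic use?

6

Sorted descending: 70, 65, 65, 60, 55, 50, 30, 20, 15, 15, 10.
  70 → host 1 (new)  [load 70/90]
  65 → host 2 (new)  [load 65/90]
  65 → host 3 (new)  [load 65/90]
  60 → host 4 (new)  [load 60/90]
  55 → host 5 (new)  [load 55/90]
  50 → host 6 (new)  [load 50/90]
  30 → host 4  [load 90/90]
  20 → host 1  [load 90/90]
  15 → host 2  [load 80/90]
  15 → host 3  [load 80/90]
  10 → host 2  [load 90/90]
6 hosts opened.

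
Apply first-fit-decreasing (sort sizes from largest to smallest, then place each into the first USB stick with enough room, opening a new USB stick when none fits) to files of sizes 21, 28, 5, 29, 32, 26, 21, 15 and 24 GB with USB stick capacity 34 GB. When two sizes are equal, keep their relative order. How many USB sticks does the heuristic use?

8

Sorted descending: 32, 29, 28, 26, 24, 21, 21, 15, 5.
  32 → USB stick 1 (new)  [load 32/34]
  29 → USB stick 2 (new)  [load 29/34]
  28 → USB stick 3 (new)  [load 28/34]
  26 → USB stick 4 (new)  [load 26/34]
  24 → USB stick 5 (new)  [load 24/34]
  21 → USB stick 6 (new)  [load 21/34]
  21 → USB stick 7 (new)  [load 21/34]
  15 → USB stick 8 (new)  [load 15/34]
  5 → USB stick 2  [load 34/34]
8 USB sticks opened.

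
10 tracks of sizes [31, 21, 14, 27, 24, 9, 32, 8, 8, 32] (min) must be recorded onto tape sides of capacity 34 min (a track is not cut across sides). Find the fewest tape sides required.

Total = 32 + 32 + 31 + 27 + 24 + 21 + 14 + 9 + 8 + 8 = 206 min.
Lower bound: ⌈206/34⌉ = 7 tape sides.
A packing using 7 tape sides:
  side 1: 32 = 32
  side 2: 32 = 32
  side 3: 31 = 31
  side 4: 27 = 27
  side 5: 24 + 9 = 33
  side 6: 21 + 8 = 29
  side 7: 14 + 8 = 22
This matches the lower bound, so 7 is optimal.

7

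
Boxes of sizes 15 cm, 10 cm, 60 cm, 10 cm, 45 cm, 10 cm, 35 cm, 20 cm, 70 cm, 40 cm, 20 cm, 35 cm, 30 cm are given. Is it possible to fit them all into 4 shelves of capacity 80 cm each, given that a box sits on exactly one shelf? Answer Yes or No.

No

Total = 400 cm; ⌈400/80⌉ = 5.
At least 5 shelves are required, but only 4 are allowed.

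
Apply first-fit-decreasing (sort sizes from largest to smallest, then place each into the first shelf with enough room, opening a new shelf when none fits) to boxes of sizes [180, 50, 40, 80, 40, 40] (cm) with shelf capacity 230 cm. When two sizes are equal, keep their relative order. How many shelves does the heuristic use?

2

Sorted descending: 180, 80, 50, 40, 40, 40.
  180 → shelf 1 (new)  [load 180/230]
  80 → shelf 2 (new)  [load 80/230]
  50 → shelf 1  [load 230/230]
  40 → shelf 2  [load 120/230]
  40 → shelf 2  [load 160/230]
  40 → shelf 2  [load 200/230]
2 shelves opened.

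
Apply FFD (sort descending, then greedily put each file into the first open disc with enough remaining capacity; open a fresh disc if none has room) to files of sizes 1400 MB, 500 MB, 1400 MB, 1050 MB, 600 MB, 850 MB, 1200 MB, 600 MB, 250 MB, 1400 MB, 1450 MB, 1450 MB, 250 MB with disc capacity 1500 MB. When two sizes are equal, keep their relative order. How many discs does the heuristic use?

Sorted descending: 1450, 1450, 1400, 1400, 1400, 1200, 1050, 850, 600, 600, 500, 250, 250.
  1450 → disc 1 (new)  [load 1450/1500]
  1450 → disc 2 (new)  [load 1450/1500]
  1400 → disc 3 (new)  [load 1400/1500]
  1400 → disc 4 (new)  [load 1400/1500]
  1400 → disc 5 (new)  [load 1400/1500]
  1200 → disc 6 (new)  [load 1200/1500]
  1050 → disc 7 (new)  [load 1050/1500]
  850 → disc 8 (new)  [load 850/1500]
  600 → disc 8  [load 1450/1500]
  600 → disc 9 (new)  [load 600/1500]
  500 → disc 9  [load 1100/1500]
  250 → disc 6  [load 1450/1500]
  250 → disc 7  [load 1300/1500]
9 discs opened.

9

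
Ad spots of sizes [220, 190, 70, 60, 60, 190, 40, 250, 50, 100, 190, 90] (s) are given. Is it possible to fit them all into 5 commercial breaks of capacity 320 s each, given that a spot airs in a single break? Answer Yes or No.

Yes

A valid assignment using 5 commercial breaks:
  break 1: 250 + 70 = 320
  break 2: 220 + 100 = 320
  break 3: 190 + 90 + 40 = 320
  break 4: 190 + 60 + 60 = 310
  break 5: 190 + 50 = 240
Every load is within 320 s, so 5 commercial breaks suffice.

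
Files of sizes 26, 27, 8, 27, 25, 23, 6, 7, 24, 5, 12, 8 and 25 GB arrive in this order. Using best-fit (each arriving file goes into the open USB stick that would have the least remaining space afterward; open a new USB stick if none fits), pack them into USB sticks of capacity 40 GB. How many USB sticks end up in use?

  26 → USB stick 1 (new)  [load 26/40]
  27 → USB stick 2 (new)  [load 27/40]
  8 → USB stick 2  [load 35/40]
  27 → USB stick 3 (new)  [load 27/40]
  25 → USB stick 4 (new)  [load 25/40]
  23 → USB stick 5 (new)  [load 23/40]
  6 → USB stick 3  [load 33/40]
  7 → USB stick 3  [load 40/40]
  24 → USB stick 6 (new)  [load 24/40]
  5 → USB stick 2  [load 40/40]
  12 → USB stick 1  [load 38/40]
  8 → USB stick 4  [load 33/40]
  25 → USB stick 7 (new)  [load 25/40]
7 USB sticks opened.

7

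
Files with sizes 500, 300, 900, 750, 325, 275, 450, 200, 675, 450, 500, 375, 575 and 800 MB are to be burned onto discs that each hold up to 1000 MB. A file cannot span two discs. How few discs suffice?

8

Total = 900 + 800 + 750 + 675 + 575 + 500 + 500 + 450 + 450 + 375 + 325 + 300 + 275 + 200 = 7075 MB.
Lower bound: ⌈7075/1000⌉ = 8 discs.
A packing using 8 discs:
  disc 1: 900 = 900
  disc 2: 800 + 200 = 1000
  disc 3: 750 = 750
  disc 4: 675 + 325 = 1000
  disc 5: 575 + 375 = 950
  disc 6: 500 + 500 = 1000
  disc 7: 450 + 450 = 900
  disc 8: 300 + 275 = 575
This matches the lower bound, so 8 is optimal.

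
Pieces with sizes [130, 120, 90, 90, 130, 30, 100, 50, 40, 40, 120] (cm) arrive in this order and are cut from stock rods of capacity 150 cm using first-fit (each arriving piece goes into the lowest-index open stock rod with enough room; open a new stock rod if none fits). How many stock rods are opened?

  130 → stock rod 1 (new)  [load 130/150]
  120 → stock rod 2 (new)  [load 120/150]
  90 → stock rod 3 (new)  [load 90/150]
  90 → stock rod 4 (new)  [load 90/150]
  130 → stock rod 5 (new)  [load 130/150]
  30 → stock rod 2  [load 150/150]
  100 → stock rod 6 (new)  [load 100/150]
  50 → stock rod 3  [load 140/150]
  40 → stock rod 4  [load 130/150]
  40 → stock rod 6  [load 140/150]
  120 → stock rod 7 (new)  [load 120/150]
7 stock rods opened.

7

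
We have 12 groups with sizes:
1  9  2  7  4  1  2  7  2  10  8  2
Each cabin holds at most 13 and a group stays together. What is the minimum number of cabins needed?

Total = 10 + 9 + 8 + 7 + 7 + 4 + 2 + 2 + 2 + 2 + 1 + 1 = 55.
Lower bound: ⌈55/13⌉ = 5 cabins.
A packing using 5 cabins:
  cabin 1: 10 + 2 + 1 = 13
  cabin 2: 9 + 4 = 13
  cabin 3: 8 + 2 + 2 + 1 = 13
  cabin 4: 7 + 2 = 9
  cabin 5: 7 = 7
This matches the lower bound, so 5 is optimal.

5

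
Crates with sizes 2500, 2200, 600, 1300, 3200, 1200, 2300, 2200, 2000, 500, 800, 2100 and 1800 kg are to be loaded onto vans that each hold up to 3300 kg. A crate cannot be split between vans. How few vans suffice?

Total = 3200 + 2500 + 2300 + 2200 + 2200 + 2100 + 2000 + 1800 + 1300 + 1200 + 800 + 600 + 500 = 22700 kg.
Lower bound: ⌈22700/3300⌉ = 7 vans.
Also, 8 crates each exceed 1650 kg, and no two of those can share a van, so at least 8 vans are needed.
A packing using 8 vans:
  van 1: 3200 = 3200
  van 2: 2500 + 800 = 3300
  van 3: 2300 + 600 = 2900
  van 4: 2200 + 500 = 2700
  van 5: 2200 = 2200
  van 6: 2100 + 1200 = 3300
  van 7: 2000 + 1300 = 3300
  van 8: 1800 = 1800
This matches the lower bound, so 8 is optimal.

8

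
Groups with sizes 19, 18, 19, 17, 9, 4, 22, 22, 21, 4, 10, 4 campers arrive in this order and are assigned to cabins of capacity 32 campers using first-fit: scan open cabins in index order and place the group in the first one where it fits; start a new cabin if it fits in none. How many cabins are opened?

  19 → cabin 1 (new)  [load 19/32]
  18 → cabin 2 (new)  [load 18/32]
  19 → cabin 3 (new)  [load 19/32]
  17 → cabin 4 (new)  [load 17/32]
  9 → cabin 1  [load 28/32]
  4 → cabin 1  [load 32/32]
  22 → cabin 5 (new)  [load 22/32]
  22 → cabin 6 (new)  [load 22/32]
  21 → cabin 7 (new)  [load 21/32]
  4 → cabin 2  [load 22/32]
  10 → cabin 2  [load 32/32]
  4 → cabin 3  [load 23/32]
7 cabins opened.

7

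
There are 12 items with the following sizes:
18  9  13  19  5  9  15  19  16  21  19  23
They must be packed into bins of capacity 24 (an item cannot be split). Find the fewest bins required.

9

Total = 23 + 21 + 19 + 19 + 19 + 18 + 16 + 15 + 13 + 9 + 9 + 5 = 186.
Lower bound: ⌈186/24⌉ = 8 bins.
Also, 9 items each exceed 12, and no two of those can share a bin, so at least 9 bins are needed.
A packing using 9 bins:
  bin 1: 23 = 23
  bin 2: 21 = 21
  bin 3: 19 + 5 = 24
  bin 4: 19 = 19
  bin 5: 19 = 19
  bin 6: 18 = 18
  bin 7: 16 = 16
  bin 8: 15 + 9 = 24
  bin 9: 13 + 9 = 22
This matches the lower bound, so 9 is optimal.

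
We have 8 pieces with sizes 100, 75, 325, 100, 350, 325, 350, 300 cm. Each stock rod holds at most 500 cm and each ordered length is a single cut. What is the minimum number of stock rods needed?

Total = 350 + 350 + 325 + 325 + 300 + 100 + 100 + 75 = 1925 cm.
Lower bound: ⌈1925/500⌉ = 4 stock rods.
Also, 5 pieces each exceed 250 cm, and no two of those can share a stock rod, so at least 5 stock rods are needed.
A packing using 5 stock rods:
  stock rod 1: 350 + 100 = 450
  stock rod 2: 350 + 100 = 450
  stock rod 3: 325 + 75 = 400
  stock rod 4: 325 = 325
  stock rod 5: 300 = 300
This matches the lower bound, so 5 is optimal.

5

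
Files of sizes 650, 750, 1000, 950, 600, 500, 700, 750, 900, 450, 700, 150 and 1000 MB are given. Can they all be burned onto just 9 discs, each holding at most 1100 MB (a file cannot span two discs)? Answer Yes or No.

No

Total = 9100 MB; ⌈9100/1100⌉ = 9.
10 files each exceed half the capacity and cannot share a disc, forcing at least 10 discs.
At least 10 discs are required, but only 9 are allowed.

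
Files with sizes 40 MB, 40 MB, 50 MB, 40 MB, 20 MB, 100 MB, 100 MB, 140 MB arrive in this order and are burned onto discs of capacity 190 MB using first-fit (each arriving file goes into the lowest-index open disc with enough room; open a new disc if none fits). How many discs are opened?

4

  40 → disc 1 (new)  [load 40/190]
  40 → disc 1  [load 80/190]
  50 → disc 1  [load 130/190]
  40 → disc 1  [load 170/190]
  20 → disc 1  [load 190/190]
  100 → disc 2 (new)  [load 100/190]
  100 → disc 3 (new)  [load 100/190]
  140 → disc 4 (new)  [load 140/190]
4 discs opened.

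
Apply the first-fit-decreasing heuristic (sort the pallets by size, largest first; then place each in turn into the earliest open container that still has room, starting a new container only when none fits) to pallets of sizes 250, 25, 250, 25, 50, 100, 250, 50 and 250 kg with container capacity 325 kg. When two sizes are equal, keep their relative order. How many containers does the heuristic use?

5

Sorted descending: 250, 250, 250, 250, 100, 50, 50, 25, 25.
  250 → container 1 (new)  [load 250/325]
  250 → container 2 (new)  [load 250/325]
  250 → container 3 (new)  [load 250/325]
  250 → container 4 (new)  [load 250/325]
  100 → container 5 (new)  [load 100/325]
  50 → container 1  [load 300/325]
  50 → container 2  [load 300/325]
  25 → container 1  [load 325/325]
  25 → container 2  [load 325/325]
5 containers opened.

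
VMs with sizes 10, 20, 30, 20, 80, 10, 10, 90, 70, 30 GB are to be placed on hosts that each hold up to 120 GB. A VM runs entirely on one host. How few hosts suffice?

4

Total = 90 + 80 + 70 + 30 + 30 + 20 + 20 + 10 + 10 + 10 = 370 GB.
Lower bound: ⌈370/120⌉ = 4 hosts.
A packing using 4 hosts:
  host 1: 90 + 30 = 120
  host 2: 80 + 30 + 10 = 120
  host 3: 70 + 20 + 20 + 10 = 120
  host 4: 10 = 10
This matches the lower bound, so 4 is optimal.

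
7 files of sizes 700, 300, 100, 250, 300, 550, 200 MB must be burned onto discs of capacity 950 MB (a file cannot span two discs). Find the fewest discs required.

Total = 700 + 550 + 300 + 300 + 250 + 200 + 100 = 2400 MB.
Lower bound: ⌈2400/950⌉ = 3 discs.
A packing using 3 discs:
  disc 1: 700 + 250 = 950
  disc 2: 550 + 300 + 100 = 950
  disc 3: 300 + 200 = 500
This matches the lower bound, so 3 is optimal.

3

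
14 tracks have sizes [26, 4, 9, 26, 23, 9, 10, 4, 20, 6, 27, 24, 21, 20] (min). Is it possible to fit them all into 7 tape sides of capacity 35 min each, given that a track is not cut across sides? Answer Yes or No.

Total = 229 min; ⌈229/35⌉ = 7.
8 tracks each exceed half the capacity and cannot share a side, forcing at least 8 tape sides.
At least 8 tape sides are required, but only 7 are allowed.

No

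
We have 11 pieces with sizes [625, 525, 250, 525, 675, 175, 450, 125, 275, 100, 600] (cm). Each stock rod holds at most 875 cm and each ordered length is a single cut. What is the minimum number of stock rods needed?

6

Total = 675 + 625 + 600 + 525 + 525 + 450 + 275 + 250 + 175 + 125 + 100 = 4325 cm.
Lower bound: ⌈4325/875⌉ = 5 stock rods.
Also, 6 pieces each exceed 875/2 cm, and no two of those can share a stock rod, so at least 6 stock rods are needed.
A packing using 6 stock rods:
  stock rod 1: 675 + 175 = 850
  stock rod 2: 625 + 250 = 875
  stock rod 3: 600 + 275 = 875
  stock rod 4: 525 + 125 + 100 = 750
  stock rod 5: 525 = 525
  stock rod 6: 450 = 450
This matches the lower bound, so 6 is optimal.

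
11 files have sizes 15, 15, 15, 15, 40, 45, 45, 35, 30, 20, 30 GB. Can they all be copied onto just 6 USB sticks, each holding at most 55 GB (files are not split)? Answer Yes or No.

Total = 305 GB; ⌈305/55⌉ = 6.
The bound of 6 does not rule out 6, but exhaustive search shows no assignment into 6 USB sticks of capacity 55 GB exists — the minimum is 7.

No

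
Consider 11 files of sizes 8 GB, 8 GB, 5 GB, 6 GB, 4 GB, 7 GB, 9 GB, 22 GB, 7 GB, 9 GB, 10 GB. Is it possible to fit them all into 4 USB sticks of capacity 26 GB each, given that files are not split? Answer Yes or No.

Yes

A valid assignment using 4 USB sticks:
  USB stick 1: 22 + 4 = 26
  USB stick 2: 10 + 9 + 7 = 26
  USB stick 3: 9 + 8 + 8 = 25
  USB stick 4: 7 + 6 + 5 = 18
Every load is within 26 GB, so 4 USB sticks suffice.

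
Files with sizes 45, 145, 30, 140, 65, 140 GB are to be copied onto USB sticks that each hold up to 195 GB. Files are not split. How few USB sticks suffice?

4

Total = 145 + 140 + 140 + 65 + 45 + 30 = 565 GB.
Lower bound: ⌈565/195⌉ = 3 USB sticks.
A packing using 4 USB sticks:
  USB stick 1: 145 + 45 = 190
  USB stick 2: 140 + 30 = 170
  USB stick 3: 140 = 140
  USB stick 4: 65 = 65
No arrangement into 3 USB sticks stays within capacity, so 4 is optimal.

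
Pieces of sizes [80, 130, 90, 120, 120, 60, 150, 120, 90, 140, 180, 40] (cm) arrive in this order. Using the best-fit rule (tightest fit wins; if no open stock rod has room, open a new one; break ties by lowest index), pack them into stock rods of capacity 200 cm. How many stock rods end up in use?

  80 → stock rod 1 (new)  [load 80/200]
  130 → stock rod 2 (new)  [load 130/200]
  90 → stock rod 1  [load 170/200]
  120 → stock rod 3 (new)  [load 120/200]
  120 → stock rod 4 (new)  [load 120/200]
  60 → stock rod 2  [load 190/200]
  150 → stock rod 5 (new)  [load 150/200]
  120 → stock rod 6 (new)  [load 120/200]
  90 → stock rod 7 (new)  [load 90/200]
  140 → stock rod 8 (new)  [load 140/200]
  180 → stock rod 9 (new)  [load 180/200]
  40 → stock rod 5  [load 190/200]
9 stock rods opened.

9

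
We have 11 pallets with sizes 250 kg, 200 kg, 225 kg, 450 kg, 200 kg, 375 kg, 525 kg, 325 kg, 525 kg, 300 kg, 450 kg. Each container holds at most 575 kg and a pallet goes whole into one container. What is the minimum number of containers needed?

Total = 525 + 525 + 450 + 450 + 375 + 325 + 300 + 250 + 225 + 200 + 200 = 3825 kg.
Lower bound: ⌈3825/575⌉ = 7 containers.
A packing using 8 containers:
  container 1: 525 = 525
  container 2: 525 = 525
  container 3: 450 = 450
  container 4: 450 = 450
  container 5: 375 + 200 = 575
  container 6: 325 + 250 = 575
  container 7: 300 + 225 = 525
  container 8: 200 = 200
No arrangement into 7 containers stays within capacity, so 8 is optimal.

8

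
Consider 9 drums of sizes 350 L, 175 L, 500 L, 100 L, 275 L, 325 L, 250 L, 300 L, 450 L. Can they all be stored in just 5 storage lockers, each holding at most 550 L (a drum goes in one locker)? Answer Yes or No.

Total = 2725 L; ⌈2725/550⌉ = 5.
The bound of 5 does not rule out 5, but exhaustive search shows no assignment into 5 storage lockers of capacity 550 L exists — the minimum is 6.

No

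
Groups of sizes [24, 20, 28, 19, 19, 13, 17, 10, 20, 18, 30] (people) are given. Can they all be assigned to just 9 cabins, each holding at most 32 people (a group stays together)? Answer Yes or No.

A valid assignment using 9 cabins:
  cabin 1: 30 = 30
  cabin 2: 28 = 28
  cabin 3: 24 = 24
  cabin 4: 20 + 10 = 30
  cabin 5: 20 = 20
  cabin 6: 19 + 13 = 32
  cabin 7: 19 = 19
  cabin 8: 18 = 18
  cabin 9: 17 = 17
Every load is within 32 people, so 9 cabins suffice.

Yes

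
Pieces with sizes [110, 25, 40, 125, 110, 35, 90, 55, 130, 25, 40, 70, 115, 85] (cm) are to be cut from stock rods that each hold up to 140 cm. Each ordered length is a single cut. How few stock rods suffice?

Total = 130 + 125 + 115 + 110 + 110 + 90 + 85 + 70 + 55 + 40 + 40 + 35 + 25 + 25 = 1055 cm.
Lower bound: ⌈1055/140⌉ = 8 stock rods.
A packing using 9 stock rods:
  stock rod 1: 130 = 130
  stock rod 2: 125 = 125
  stock rod 3: 115 + 25 = 140
  stock rod 4: 110 + 25 = 135
  stock rod 5: 110 = 110
  stock rod 6: 90 + 40 = 130
  stock rod 7: 85 + 55 = 140
  stock rod 8: 70 + 40 = 110
  stock rod 9: 35 = 35
No arrangement into 8 stock rods stays within capacity, so 9 is optimal.

9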